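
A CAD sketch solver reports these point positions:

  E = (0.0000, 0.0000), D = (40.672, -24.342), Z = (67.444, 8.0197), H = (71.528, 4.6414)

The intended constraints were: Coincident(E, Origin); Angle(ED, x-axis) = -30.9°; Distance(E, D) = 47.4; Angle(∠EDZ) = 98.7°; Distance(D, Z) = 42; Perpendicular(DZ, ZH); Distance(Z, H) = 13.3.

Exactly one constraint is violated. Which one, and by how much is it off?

Distance(Z, H) = 13.3 — off by 8.00.

E = (0.00, 0.00) ✓; ED at -30.90° ✓; |ED| = 47.40 ✓; ∠EDZ = 98.70° ✓; |DZ| = 42.00 ✓; ∠(DZ, ZH) = 90.00° ✓; |ZH| = 5.300 ✗.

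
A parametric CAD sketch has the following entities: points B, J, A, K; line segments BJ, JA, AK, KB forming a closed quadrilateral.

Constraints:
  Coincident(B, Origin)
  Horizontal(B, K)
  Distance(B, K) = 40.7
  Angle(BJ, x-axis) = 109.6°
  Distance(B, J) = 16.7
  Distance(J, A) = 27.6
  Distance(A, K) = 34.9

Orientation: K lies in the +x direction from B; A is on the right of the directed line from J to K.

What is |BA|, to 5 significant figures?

11.250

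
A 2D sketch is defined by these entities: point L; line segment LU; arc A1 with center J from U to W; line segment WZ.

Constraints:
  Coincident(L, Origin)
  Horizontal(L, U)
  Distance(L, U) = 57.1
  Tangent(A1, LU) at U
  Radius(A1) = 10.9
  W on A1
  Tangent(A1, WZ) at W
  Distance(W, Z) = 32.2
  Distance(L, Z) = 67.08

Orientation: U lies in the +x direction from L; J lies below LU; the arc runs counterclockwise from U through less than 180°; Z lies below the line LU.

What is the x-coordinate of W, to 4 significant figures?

46.29

L is at the origin; LU is horizontal with |LU| = 57.1 and U on the +x side, so U = (57.10, 0.000). Tangency of A1 to LU means the radius JU is perpendicular to LU, so J = U + (0, -10.9) = (57.10, -10.90). Since JW ⟂ WZ (tangency), |JZ| = √(10.9² + 32.2²) = 33.99 regardless of where W sits on A1. So Z lies on both circle(L, 67.08) and circle(J, 33.99); the below-LU intersection is Z = (50.43, -44.23). W is the foot of the tangent from Z: W = (46.29, -12.30).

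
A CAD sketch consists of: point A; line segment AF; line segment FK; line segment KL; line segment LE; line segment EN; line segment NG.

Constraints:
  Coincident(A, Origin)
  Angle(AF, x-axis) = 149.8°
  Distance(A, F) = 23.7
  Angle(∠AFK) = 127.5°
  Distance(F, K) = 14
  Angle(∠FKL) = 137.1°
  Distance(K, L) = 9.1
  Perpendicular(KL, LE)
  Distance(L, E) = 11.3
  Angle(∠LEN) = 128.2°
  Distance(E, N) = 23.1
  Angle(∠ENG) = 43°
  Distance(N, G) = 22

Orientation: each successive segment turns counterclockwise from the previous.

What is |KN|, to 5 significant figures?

27.140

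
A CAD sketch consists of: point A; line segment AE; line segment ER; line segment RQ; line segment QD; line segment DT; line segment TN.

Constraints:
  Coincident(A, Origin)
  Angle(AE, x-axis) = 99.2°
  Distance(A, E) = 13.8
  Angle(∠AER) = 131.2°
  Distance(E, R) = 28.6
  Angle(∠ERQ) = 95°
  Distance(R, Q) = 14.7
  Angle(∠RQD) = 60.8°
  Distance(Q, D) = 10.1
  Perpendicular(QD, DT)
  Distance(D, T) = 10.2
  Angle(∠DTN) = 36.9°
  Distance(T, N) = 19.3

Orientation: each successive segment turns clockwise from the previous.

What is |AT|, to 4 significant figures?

35.16

A is at the origin; AE runs at 99.2° with length 13.8, so E = (-2.206, 13.62). ∠AER = 131.2° gives ER at 50.40° from the x-axis; with |ER| = 28.6, R = (16.02, 35.66). ∠ERQ = 95.0° gives RQ at -34.60° from the x-axis; with |RQ| = 14.7, Q = (28.12, 27.31). ∠RQD = 60.8° gives QD at -153.8° from the x-axis; with |QD| = 10.1, D = (19.06, 22.85). QD ⟂ DT, so DT runs at 116.2°; with |DT| = 10.2, T = (14.56, 32.00). Then |AT| = |T − A| = 35.16.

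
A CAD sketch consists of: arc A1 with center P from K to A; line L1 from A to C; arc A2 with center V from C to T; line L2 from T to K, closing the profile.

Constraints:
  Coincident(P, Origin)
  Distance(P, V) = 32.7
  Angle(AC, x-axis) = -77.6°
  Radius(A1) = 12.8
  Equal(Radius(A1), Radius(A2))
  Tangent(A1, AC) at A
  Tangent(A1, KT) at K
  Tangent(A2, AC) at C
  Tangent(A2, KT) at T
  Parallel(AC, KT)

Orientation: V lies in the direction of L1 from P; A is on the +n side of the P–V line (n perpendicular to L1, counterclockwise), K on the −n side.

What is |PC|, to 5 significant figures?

35.116

Tangency of A1 to both parallel lines with radius 12.8 puts A and K at P ± 12.8·n: A = (12.501, 2.7486), K = (-12.501, -2.7486). Equal radii place C and T the same way about V: C = V + 12.8·n = (19.523, -29.189), T = V − 12.8·n = (-5.4796, -34.686). Then |PC| = |C − P| = 35.116.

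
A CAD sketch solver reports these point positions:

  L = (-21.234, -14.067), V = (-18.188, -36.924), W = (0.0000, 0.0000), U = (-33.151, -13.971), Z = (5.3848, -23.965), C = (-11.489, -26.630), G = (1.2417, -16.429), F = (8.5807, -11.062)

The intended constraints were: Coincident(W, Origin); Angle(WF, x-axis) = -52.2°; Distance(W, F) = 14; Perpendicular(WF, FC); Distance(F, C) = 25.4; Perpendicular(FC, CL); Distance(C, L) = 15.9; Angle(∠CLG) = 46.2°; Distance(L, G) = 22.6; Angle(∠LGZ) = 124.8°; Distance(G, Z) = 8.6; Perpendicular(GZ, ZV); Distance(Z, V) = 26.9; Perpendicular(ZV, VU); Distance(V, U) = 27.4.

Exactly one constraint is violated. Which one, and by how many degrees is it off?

Perpendicular(ZV, VU) — off by 4.30°.

W = (0.00, 0.00) ✓; WF at -52.20° ✓; |WF| = 14.00 ✓; ∠(WF, FC) = 90.00° ✓; |FC| = 25.40 ✓; ∠(FC, CL) = 90.00° ✓; |CL| = 15.90 ✓; ∠CLG = 46.20° ✓; |LG| = 22.60 ✓; ∠LGZ = 124.8° ✓; |GZ| = 8.600 ✓; ∠(GZ, ZV) = 90.00° ✓; |ZV| = 26.90 ✓; ∠(ZV, VU) = 85.70° ✗; |VU| = 27.40 ✓.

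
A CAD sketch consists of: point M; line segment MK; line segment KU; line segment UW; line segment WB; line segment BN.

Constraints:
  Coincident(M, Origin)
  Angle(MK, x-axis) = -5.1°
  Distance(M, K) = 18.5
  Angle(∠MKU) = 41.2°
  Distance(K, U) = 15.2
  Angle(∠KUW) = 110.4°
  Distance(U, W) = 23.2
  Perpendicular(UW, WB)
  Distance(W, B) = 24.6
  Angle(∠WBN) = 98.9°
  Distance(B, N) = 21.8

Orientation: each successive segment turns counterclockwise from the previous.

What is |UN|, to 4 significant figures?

28.02

M is at the origin; MK runs at -5.1° with length 18.5, so K = (18.43, -1.645). ∠MKU = 41.2° gives KU at 133.7° from the x-axis; with |KU| = 15.2, U = (7.925, 9.345). ∠KUW = 110.4° gives UW at -156.7° from the x-axis; with |UW| = 23.2, W = (-13.38, 0.1679). The perpendicularity gives WB at right angles to UW, so WB runs at -66.70°; with |WB| = 24.6, B = (-3.652, -22.43). ∠WBN = 98.9° gives BN at 14.40° from the x-axis; with |BN| = 21.8, N = (17.46, -17.00). Then |UN| = |N − U| = 28.02.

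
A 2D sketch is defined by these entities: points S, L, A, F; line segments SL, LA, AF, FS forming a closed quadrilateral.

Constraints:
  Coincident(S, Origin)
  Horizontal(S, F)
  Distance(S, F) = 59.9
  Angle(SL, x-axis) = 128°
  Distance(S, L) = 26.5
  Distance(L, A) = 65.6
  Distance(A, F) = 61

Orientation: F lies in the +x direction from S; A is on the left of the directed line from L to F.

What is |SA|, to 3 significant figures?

68.8

S is at the origin; SF is horizontal with |SF| = 59.9 and F in +x, so F = (59.9, 0). SL runs at 128.0° with |SL| = 26.5, so L = (-16.3, 20.9). A is determined by |LA| = 65.6 and |AF| = 61.0 together: it lies at the intersection of circle(L, 65.6) and circle(F, 61.0). With |LF| = 79.0, the foot of the radical line on LF is 43.2 from L and the perpendicular offset is √(65.6² − 43.2²) = 49.4. Taking the left-of-LF solution: A = (38.4, 57.1).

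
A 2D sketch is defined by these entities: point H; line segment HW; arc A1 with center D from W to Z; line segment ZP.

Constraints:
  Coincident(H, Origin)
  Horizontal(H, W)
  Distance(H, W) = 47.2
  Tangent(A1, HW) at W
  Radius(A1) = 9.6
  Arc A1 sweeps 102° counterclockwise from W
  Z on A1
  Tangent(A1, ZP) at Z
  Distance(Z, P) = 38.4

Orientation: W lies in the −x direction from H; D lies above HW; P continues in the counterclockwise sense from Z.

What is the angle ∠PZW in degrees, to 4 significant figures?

129.0°

On A1, W sits at bearing -90° from D; a 102° counterclockwise sweep puts Z at bearing 12°, so Z = D + 9.6·(cos 12°, sin 12°) = (-37.81, 11.60). Tangency of A1 to ZP means the radius DZ is perpendicular to ZP, so ZP runs along (−sin 12°, cos 12°); with |ZP| = 38.4, P = (-45.79, 49.16). Then cos ∠PZW = ZP·ZW / (|ZP||ZW|), giving 129.0°.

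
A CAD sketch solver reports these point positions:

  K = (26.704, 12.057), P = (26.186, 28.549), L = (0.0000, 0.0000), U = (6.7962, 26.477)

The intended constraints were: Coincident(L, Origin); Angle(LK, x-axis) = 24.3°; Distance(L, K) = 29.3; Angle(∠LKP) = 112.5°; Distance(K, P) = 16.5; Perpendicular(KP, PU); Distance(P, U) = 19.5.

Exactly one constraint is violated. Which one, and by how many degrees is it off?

Perpendicular(KP, PU) — off by 4.30°.

L = (0.00, 0.00) ✓; LK at 24.30° ✓; |LK| = 29.30 ✓; ∠LKP = 112.5° ✓; |KP| = 16.50 ✓; ∠(KP, PU) = 94.30° ✗; |PU| = 19.50 ✓.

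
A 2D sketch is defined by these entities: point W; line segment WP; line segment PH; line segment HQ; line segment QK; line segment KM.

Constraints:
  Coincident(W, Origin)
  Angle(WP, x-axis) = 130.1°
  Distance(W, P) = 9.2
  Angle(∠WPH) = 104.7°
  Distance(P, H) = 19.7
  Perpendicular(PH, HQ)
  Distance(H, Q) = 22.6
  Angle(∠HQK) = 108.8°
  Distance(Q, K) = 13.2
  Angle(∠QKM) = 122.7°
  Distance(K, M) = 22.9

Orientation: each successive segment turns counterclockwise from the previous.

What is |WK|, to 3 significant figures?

20.3

W is at the origin; WP runs at 130.1° with length 9.2, so P = (-5.93, 7.04). ∠WPH = 104.7° gives PH at -155° from the x-axis; with |PH| = 19.7, H = (-23.7, -1.41). The perpendicularity gives HQ at right angles to PH, so HQ runs at -64.6°; with |HQ| = 22.6, Q = (-14.0, -21.8). ∠HQK = 108.8° gives QK at 6.60° from the x-axis; with |QK| = 13.2, K = (-0.915, -20.3). Then |WK| = |K − W| = 20.3.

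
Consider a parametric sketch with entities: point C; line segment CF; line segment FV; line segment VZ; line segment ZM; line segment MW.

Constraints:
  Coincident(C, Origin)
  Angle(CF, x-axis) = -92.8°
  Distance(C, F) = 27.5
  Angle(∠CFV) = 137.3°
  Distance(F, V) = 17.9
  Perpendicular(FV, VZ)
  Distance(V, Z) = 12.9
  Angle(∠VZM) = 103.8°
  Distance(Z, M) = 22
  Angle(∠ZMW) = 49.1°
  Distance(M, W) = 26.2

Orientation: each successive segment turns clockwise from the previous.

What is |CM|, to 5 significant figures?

16.753

C is at the origin; CF runs at -92.8° with length 27.5, so F = (-1.3434, -27.467). ∠CFV = 137.3° gives FV at -135.50° from the x-axis; with |FV| = 17.9, V = (-14.111, -40.013). FV ⟂ VZ, so VZ runs at 134.50°; with |VZ| = 12.9, Z = (-23.152, -30.813). ∠VZM = 103.8° gives ZM at 58.300° from the x-axis; with |ZM| = 22.0, M = (-11.592, -12.095). Then |CM| = |M − C| = 16.753.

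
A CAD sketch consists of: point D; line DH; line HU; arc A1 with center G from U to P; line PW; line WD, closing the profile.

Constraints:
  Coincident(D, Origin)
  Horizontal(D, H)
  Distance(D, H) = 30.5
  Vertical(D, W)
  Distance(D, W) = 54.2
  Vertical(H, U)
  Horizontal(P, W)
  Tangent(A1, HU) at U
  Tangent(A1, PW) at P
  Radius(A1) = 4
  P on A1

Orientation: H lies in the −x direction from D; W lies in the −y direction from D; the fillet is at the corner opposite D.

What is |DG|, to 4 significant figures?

56.77

D is at the origin; DH is horizontal with |DH| = 30.5 and H on the −x side, so H = (-30.50, 0.000). D and W share the same x with |DW| = 54.2 and W on the −y side, so W = (0.000, -54.20). The virtual corner opposite D is at (-30.50, -54.20). Tangency of A1 to HU means the radius GU is perpendicular to HU and A1 meets PW tangentially, so GP is at right angles to PW, with radius 4.0, so the center G sits 4.0 in from both sides at G = (-26.50, -50.20). Then |DG| = |G − D| = 56.77.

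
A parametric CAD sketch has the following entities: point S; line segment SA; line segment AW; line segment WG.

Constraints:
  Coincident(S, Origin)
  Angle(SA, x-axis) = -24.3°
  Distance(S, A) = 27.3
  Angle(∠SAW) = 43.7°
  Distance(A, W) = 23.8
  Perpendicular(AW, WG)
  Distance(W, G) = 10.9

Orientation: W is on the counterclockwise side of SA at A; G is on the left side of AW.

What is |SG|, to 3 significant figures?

8.94

S is at the origin; SA runs at -24.3° with length 27.3, so A = 27.3·(cos -24.3°, sin -24.3°) = (24.9, -11.2). ∠SAW = 43.7°, so AW runs at -24.3° + (180° − 43.7°) = 112° from the x-axis; with |AW| = 23.8, W = A + 23.8·(cos 112°, sin 112°) = (16.0, 10.8). AW is perpendicular to WG; with |WG| = 10.9 on the left of AW, G = W + 10.9·(-0.927, -0.375) = (5.86, 6.75). Then |SG| = |G − S| = 8.94.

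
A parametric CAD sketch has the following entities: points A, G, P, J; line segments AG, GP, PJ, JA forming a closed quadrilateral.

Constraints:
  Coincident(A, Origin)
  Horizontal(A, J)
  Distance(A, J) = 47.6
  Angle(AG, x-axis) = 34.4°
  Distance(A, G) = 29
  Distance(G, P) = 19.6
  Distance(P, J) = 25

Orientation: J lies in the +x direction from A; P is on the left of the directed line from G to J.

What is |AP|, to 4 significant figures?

48.40

A is at the origin; A and J share the same y with |AJ| = 47.6 and J in +x, so J = (47.6, 0). AG runs at 34.4° with |AG| = 29.0, so G = (23.93, 16.38). P is determined by |GP| = 19.6 and |PJ| = 25.0 together: it lies at the intersection of circle(G, 19.6) and circle(J, 25.0). With |GJ| = 28.79, the foot of the radical line on GJ is 10.21 from G and the perpendicular offset is √(19.6² − 10.21²) = 16.73. Taking the left-of-GJ solution: P = (41.85, 24.33).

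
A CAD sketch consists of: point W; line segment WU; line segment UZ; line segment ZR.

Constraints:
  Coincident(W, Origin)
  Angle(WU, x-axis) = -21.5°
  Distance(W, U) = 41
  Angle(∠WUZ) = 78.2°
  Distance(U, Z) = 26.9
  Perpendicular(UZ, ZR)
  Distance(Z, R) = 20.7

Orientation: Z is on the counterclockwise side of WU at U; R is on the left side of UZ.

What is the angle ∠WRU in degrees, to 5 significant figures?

83.964°

W is at the origin; WU runs at -21.5° with length 41.0, so U = 41.0·(cos -21.5°, sin -21.5°) = (38.147, -15.027). ∠WUZ = 78.2°, so UZ runs at -21.5° + (180° − 78.2°) = 80.300° from the x-axis; with |UZ| = 26.9, Z = U + 26.9·(cos 80.300°, sin 80.300°) = (42.679, 11.489). UZ is perpendicular to ZR; with |ZR| = 20.7 on the left of UZ, R = Z + 20.7·(-0.98570, 0.16849) = (22.275, 14.977). Then cos ∠WRU = RW·RU / (|RW||RU|), giving 83.964°.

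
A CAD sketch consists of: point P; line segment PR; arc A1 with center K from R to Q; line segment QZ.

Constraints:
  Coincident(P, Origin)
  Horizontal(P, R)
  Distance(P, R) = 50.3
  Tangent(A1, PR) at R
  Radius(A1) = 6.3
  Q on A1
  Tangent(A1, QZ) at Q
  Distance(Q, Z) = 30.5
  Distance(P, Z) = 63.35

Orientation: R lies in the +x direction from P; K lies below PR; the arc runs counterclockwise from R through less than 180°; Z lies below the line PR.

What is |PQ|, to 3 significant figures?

44.8

Checks: |KQ| = 6.300 ✓; ∠(KQ, QZ) = 90.00° ✓; |QZ| = 30.50 ✓; |PZ| = 63.35 ✓.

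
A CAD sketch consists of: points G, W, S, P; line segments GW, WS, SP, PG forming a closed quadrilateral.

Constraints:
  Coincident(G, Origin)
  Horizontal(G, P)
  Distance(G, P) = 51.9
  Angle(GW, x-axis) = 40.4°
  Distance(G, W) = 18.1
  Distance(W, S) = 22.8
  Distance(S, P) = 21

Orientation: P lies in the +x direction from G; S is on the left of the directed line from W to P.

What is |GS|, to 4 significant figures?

39.12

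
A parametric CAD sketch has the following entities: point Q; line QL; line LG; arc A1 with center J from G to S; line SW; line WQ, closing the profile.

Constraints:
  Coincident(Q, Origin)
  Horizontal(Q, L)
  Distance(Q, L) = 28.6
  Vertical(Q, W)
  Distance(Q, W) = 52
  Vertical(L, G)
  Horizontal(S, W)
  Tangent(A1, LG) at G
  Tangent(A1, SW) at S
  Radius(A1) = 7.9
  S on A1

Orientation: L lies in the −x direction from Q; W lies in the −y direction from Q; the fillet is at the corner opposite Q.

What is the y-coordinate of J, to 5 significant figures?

-44.100

Q is at the origin; Q and L share the same y with |QL| = 28.6 and L on the −x side, so L = (-28.600, 0.0000). Q and W share the same x with |QW| = 52.0 and W on the −y side, so W = (0.0000, -52.000). The virtual corner opposite Q is at (-28.600, -52.000). A1 meets LG tangentially, so JG is at right angles to LG and A1 meets SW tangentially, so JS is at right angles to SW, with radius 7.9, so the center J sits 7.9 in from both sides at J = (-20.700, -44.100). So J.y = -44.100.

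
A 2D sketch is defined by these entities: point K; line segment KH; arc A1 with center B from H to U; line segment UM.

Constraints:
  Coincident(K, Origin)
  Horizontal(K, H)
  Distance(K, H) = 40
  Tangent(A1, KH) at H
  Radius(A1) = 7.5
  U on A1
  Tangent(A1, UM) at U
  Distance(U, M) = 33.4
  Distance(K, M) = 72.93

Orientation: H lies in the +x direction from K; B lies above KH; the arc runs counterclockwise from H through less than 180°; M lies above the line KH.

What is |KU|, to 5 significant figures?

45.815

Checks: |BU| = 7.500 ✓; ∠(BU, UM) = 90.00° ✓; |UM| = 33.40 ✓; |KM| = 72.93 ✓.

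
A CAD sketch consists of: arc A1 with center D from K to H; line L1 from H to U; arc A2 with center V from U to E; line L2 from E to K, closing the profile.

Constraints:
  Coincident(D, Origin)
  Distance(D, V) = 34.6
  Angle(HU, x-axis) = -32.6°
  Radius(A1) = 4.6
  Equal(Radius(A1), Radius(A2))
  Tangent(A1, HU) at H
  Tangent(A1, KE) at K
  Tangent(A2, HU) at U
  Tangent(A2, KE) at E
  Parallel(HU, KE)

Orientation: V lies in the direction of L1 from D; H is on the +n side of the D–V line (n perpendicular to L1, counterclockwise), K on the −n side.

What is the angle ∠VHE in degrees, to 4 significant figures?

7.317°

The slot axis is L1's direction at -32.6°, so u = (cos -32.6°, sin -32.6°) = (0.8425, -0.5388) and n = (−sin -32.6°, cos -32.6°) = (0.5388, 0.8425). D is at the origin and V lies 34.6 along u from D, so V = 34.6·u = (29.15, -18.64). Tangency of A1 to both parallel lines with radius 4.6 puts H and K at D ± 4.6·n: H = (2.478, 3.875), K = (-2.478, -3.875). Equal radii place U and E the same way about V: U = V + 4.6·n = (31.63, -14.77), E = V − 4.6·n = (26.67, -22.52). Then cos ∠VHE = HV·HE / (|HV||HE|), giving 7.317°.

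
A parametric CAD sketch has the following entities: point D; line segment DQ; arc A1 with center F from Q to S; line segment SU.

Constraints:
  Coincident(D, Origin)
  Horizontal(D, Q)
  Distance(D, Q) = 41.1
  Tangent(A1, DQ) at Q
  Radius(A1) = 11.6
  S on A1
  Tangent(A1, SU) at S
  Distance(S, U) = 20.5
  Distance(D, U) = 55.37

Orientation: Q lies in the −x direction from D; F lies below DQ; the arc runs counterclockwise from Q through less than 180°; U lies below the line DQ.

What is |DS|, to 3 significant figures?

54.2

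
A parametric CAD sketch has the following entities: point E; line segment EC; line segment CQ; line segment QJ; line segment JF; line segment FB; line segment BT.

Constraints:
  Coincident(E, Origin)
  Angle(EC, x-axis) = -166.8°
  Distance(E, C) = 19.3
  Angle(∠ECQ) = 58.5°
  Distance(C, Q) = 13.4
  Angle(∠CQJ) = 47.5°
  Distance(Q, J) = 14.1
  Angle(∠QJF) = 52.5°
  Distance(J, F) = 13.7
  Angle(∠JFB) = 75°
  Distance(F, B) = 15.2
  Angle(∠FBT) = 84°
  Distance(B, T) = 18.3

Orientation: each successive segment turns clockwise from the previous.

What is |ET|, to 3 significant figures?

3.07

E is at the origin; EC runs at -166.8° with length 19.3, so C = (-18.8, -4.41). ∠ECQ = 58.5° gives CQ at 71.7° from the x-axis; with |CQ| = 13.4, Q = (-14.6, 8.32). ∠CQJ = 47.5° gives QJ at -60.8° from the x-axis; with |QJ| = 14.1, J = (-7.70, -3.99). ∠QJF = 52.5° gives JF at 172° from the x-axis; with |JF| = 13.7, F = (-21.3, -2.02). ∠JFB = 75.0° gives FB at 66.7° from the x-axis; with |FB| = 15.2, B = (-15.2, 11.9). ∠FBT = 84.0° gives BT at -29.3° from the x-axis; with |BT| = 18.3, T = (0.711, 2.99). Then |ET| = |T − E| = 3.07.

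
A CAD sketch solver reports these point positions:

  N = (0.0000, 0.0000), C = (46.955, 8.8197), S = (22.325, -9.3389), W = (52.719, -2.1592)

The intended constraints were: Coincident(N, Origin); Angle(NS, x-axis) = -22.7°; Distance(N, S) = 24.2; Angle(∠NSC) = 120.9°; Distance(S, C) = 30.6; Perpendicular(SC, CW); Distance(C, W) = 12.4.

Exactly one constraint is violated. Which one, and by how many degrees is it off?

Perpendicular(SC, CW) — off by 8.70°.

N = (0.00, 0.00) ✓; NS at -22.70° ✓; |NS| = 24.20 ✓; ∠NSC = 120.9° ✓; |SC| = 30.60 ✓; ∠(SC, CW) = 98.70° ✗; |CW| = 12.40 ✓.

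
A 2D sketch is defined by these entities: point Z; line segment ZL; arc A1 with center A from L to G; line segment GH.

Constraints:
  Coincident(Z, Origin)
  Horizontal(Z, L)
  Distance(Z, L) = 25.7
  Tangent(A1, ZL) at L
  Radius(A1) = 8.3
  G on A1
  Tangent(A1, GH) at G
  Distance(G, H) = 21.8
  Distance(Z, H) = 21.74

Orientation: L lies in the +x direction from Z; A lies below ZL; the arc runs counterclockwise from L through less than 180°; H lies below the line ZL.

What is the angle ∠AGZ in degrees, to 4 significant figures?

153.5°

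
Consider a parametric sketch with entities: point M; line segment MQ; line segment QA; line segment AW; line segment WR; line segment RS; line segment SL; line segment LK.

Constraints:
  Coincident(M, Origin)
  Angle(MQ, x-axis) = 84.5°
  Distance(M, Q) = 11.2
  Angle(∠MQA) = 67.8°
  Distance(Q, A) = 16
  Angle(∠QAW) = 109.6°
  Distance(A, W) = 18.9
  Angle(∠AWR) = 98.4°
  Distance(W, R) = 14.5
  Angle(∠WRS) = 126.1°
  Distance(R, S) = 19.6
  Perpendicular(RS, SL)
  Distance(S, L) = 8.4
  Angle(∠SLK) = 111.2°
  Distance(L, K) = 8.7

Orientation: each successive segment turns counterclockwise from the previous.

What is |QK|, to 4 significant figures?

10.14

M is at the origin; MQ runs at 84.5° with length 11.2, so Q = (1.073, 11.15). ∠MQA = 67.8° gives QA at -163.3° from the x-axis; with |QA| = 16.0, A = (-14.25, 6.551). ∠QAW = 109.6° gives AW at -92.90° from the x-axis; with |AW| = 18.9, W = (-15.21, -12.33). ∠AWR = 98.4° gives WR at -11.30° from the x-axis; with |WR| = 14.5, R = (-0.9890, -15.17). ∠WRS = 126.1° gives RS at 42.60° from the x-axis; with |RS| = 19.6, S = (13.44, -1.900). RS ⟂ SL, so SL runs at 132.6°; with |SL| = 8.4, L = (7.753, 4.284). ∠SLK = 111.2° gives LK at -158.6° from the x-axis; with |LK| = 8.7, K = (-0.3474, 1.109). Then |QK| = |K − Q| = 10.14.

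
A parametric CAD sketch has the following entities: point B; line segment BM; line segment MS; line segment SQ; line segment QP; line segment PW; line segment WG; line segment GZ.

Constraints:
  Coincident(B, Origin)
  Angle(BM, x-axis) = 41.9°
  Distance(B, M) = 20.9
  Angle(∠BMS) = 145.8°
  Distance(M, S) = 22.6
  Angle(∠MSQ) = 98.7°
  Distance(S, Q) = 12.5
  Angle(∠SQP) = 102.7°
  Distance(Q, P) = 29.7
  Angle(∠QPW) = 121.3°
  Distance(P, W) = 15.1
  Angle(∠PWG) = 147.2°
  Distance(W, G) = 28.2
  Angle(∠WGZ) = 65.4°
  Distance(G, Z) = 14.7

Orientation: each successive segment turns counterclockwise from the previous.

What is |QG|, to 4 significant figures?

55.17

∠QPW = 121.3° gives PW at -66.60° from the x-axis; with |PW| = 15.1, W = (-1.720, 2.602). ∠PWG = 147.2° gives WG at -33.80° from the x-axis; with |WG| = 28.2, G = (21.71, -13.09). Then |QG| = |G − Q| = 55.17.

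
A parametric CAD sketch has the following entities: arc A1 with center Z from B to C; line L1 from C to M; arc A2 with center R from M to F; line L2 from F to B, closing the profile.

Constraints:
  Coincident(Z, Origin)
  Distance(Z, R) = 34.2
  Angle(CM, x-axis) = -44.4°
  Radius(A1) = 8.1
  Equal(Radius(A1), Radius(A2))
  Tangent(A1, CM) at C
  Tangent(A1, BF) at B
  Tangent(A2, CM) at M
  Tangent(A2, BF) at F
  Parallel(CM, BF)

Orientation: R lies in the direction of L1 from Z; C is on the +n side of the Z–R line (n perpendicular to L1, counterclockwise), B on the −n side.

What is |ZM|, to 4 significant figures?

35.15

Tangency of A1 to both parallel lines with radius 8.1 puts C and B at Z ± 8.1·n: C = (5.667, 5.787), B = (-5.667, -5.787). Equal radii place M and F the same way about R: M = R + 8.1·n = (30.10, -18.14), F = R − 8.1·n = (18.77, -29.72). Then |ZM| = |M − Z| = 35.15.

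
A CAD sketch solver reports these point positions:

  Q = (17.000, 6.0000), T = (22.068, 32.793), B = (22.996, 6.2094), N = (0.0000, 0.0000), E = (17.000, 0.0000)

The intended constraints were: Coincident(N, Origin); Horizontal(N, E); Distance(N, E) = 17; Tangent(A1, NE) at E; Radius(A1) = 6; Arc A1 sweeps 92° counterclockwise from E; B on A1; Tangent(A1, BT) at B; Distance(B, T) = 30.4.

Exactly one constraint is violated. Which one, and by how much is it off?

Distance(B, T) = 30.4 — off by 3.80.

N = (0.00, 0.00) ✓; N.y = 0.00, E.y = 0.00 ✓; |NE| = 17.00 ✓; ∠(QE, EN) = 90.00° ✓; |QE| = 6.000 ✓; bearing(Q→B) − bearing(Q→E) = 92.00° ✓; |QB| = 6.000 ✓; ∠(QB, BT) = 90.00° ✓; |BT| = 26.60 ✗.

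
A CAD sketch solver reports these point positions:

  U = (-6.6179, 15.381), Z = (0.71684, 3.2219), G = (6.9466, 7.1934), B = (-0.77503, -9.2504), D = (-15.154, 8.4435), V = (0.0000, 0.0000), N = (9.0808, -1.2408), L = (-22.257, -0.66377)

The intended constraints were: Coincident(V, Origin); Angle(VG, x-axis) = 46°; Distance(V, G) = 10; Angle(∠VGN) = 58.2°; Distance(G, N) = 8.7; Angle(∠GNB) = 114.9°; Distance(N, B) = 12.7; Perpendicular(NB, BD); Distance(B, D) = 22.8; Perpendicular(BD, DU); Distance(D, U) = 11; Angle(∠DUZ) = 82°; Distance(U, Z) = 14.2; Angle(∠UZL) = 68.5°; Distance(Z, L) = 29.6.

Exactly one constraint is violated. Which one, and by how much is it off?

Distance(Z, L) = 29.6 — off by 6.30.

V = (0.00, 0.00) ✓; VG at 46.00° ✓; |VG| = 10.00 ✓; ∠VGN = 58.20° ✓; |GN| = 8.700 ✓; ∠GNB = 114.9° ✓; |NB| = 12.70 ✓; ∠(NB, BD) = 90.00° ✓; |BD| = 22.80 ✓; ∠(BD, DU) = 90.00° ✓; |DU| = 11.00 ✓; ∠DUZ = 82.00° ✓; |UZ| = 14.20 ✓; ∠UZL = 68.50° ✓; |ZL| = 23.30 ✗.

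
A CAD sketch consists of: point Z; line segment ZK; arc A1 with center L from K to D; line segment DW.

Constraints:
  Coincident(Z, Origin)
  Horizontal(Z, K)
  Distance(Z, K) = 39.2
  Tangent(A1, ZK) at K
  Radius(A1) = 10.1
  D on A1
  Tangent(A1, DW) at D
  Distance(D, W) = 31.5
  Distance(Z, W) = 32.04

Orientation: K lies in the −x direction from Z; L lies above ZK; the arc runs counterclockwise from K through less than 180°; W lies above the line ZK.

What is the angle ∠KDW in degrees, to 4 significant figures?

153.1°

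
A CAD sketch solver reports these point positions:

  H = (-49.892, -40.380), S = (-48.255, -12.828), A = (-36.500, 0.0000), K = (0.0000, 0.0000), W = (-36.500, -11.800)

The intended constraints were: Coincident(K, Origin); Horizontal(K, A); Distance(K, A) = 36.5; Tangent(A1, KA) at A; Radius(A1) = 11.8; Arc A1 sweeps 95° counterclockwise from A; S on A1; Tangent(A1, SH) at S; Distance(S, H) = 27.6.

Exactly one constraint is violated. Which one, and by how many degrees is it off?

Tangent(A1, SH) at S — off by 8.40°.

K = (0.00, 0.00) ✓; K.y = 0.00, A.y = 0.00 ✓; |KA| = 36.50 ✓; ∠(WA, AK) = 90.00° ✓; |WA| = 11.80 ✓; bearing(W→S) − bearing(W→A) = 95.00° ✓; |WS| = 11.80 ✓; ∠(WS, SH) = 98.40° ✗; |SH| = 27.60 ✓.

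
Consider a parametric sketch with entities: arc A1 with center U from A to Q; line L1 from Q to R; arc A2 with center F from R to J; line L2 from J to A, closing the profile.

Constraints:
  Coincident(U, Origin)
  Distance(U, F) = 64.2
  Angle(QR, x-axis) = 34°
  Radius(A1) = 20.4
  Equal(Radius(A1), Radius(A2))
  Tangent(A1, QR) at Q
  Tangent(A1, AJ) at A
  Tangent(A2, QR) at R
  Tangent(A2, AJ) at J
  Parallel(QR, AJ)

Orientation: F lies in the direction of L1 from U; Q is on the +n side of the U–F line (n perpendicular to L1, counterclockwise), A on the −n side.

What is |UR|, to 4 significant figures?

67.36

The slot axis is L1's direction at 34.0°, so u = (cos 34.0°, sin 34.0°) = (0.8290, 0.5592) and n = (−sin 34.0°, cos 34.0°) = (-0.5592, 0.8290). U is at the origin and F lies 64.2 along u from U, so F = 64.2·u = (53.22, 35.90). Tangency of A1 to both parallel lines with radius 20.4 puts Q and A at U ± 20.4·n: Q = (-11.41, 16.91), A = (11.41, -16.91). Equal radii place R and J the same way about F: R = F + 20.4·n = (41.82, 52.81), J = F − 20.4·n = (64.63, 18.99). Then |UR| = |R − U| = 67.36.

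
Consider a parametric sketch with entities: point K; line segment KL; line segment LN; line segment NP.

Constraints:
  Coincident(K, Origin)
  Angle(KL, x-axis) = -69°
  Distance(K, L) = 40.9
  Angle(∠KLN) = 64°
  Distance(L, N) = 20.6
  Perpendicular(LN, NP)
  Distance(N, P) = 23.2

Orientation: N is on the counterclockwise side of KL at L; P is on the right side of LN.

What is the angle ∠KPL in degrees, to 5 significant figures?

39.053°

K is at the origin; KL runs at -69.0° with length 40.9, so L = 40.9·(cos -69.0°, sin -69.0°) = (14.657, -38.183). ∠KLN = 64.0°, so LN runs at -69.0° + (180° − 64.0°) = 47.000° from the x-axis; with |LN| = 20.6, N = L + 20.6·(cos 47.000°, sin 47.000°) = (28.706, -23.118). The perpendicularity gives NP at right angles to LN; with |NP| = 23.2 on the right of LN, P = N + 23.2·(0.73135, -0.68200) = (45.674, -38.940). Then cos ∠KPL = PK·PL / (|PK||PL|), giving 39.053°.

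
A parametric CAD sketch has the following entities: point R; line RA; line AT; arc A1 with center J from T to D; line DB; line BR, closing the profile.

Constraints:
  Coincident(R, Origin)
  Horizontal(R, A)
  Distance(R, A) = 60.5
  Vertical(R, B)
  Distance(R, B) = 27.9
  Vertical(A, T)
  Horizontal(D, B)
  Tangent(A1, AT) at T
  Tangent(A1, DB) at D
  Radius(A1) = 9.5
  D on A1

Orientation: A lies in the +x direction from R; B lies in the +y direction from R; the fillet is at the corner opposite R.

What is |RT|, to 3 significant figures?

63.2

The virtual corner opposite R is at (60.5, 27.9). A1 meets AT tangentially, so JT is at right angles to AT and since A1 is tangent to DB there, JD ⟂ DB, with radius 9.5, so the center J sits 9.5 in from both sides at J = (51.0, 18.4). That places the tangent points at T = (60.5, 18.4) on AT and D = (51.0, 27.9) on DB. Then |RT| = |T − R| = 63.2.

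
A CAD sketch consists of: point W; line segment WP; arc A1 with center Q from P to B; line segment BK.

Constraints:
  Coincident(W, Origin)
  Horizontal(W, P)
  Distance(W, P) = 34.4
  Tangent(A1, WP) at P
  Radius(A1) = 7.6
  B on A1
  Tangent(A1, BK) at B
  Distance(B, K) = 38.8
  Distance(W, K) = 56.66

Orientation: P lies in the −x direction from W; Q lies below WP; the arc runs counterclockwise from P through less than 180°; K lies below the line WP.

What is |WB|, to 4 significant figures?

42.82

W is at the origin; W and P share the same y with |WP| = 34.4 and P on the −x side, so P = (-34.40, 0.000). The tangent condition forces QP to be normal to WP, so Q = P + (0, -7.6) = (-34.40, -7.600). Since QB ⟂ BK (tangency), |QK| = √(7.6² + 38.8²) = 39.54 regardless of where B sits on A1. So K lies on both circle(W, 56.66) and circle(Q, 39.54); the below-WP intersection is K = (-31.59, -47.04). B is the foot of the tangent from K: B = (-41.74, -9.588).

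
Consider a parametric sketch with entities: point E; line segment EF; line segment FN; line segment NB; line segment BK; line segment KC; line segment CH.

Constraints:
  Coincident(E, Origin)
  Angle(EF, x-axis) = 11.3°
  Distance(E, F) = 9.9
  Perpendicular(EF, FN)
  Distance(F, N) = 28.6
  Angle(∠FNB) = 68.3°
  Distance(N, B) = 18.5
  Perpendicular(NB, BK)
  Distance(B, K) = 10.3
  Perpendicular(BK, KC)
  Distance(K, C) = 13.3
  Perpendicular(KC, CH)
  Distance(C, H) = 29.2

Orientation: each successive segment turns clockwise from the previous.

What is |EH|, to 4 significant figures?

44.28

The perpendicularity gives KC at right angles to BK, so KC runs at -10.40°; with |KC| = 13.3, C = (12.06, -15.04). KC ⟂ CH, so CH runs at -100.4°; with |CH| = 29.2, H = (6.786, -43.76). Then |EH| = |H − E| = 44.28.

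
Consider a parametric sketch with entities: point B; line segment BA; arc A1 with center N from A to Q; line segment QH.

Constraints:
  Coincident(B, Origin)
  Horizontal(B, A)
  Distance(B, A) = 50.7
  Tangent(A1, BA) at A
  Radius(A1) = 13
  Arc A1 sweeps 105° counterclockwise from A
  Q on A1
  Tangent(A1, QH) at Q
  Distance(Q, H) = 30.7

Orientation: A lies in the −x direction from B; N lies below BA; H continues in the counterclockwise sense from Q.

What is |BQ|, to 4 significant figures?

65.34

B is at the origin; B and A share the same y with |BA| = 50.7 and A on the −x side, so A = (-50.70, 0.000). A1 meets BA tangentially, so NA is at right angles to BA, so N = A + (0, -13) = (-50.70, -13.00). On A1, A sits at bearing 90° from N; a 105° counterclockwise sweep puts Q at bearing 195°, so Q = N + 13.0·(cos 195°, sin 195°) = (-63.26, -16.36). Then |BQ| = |Q − B| = 65.34.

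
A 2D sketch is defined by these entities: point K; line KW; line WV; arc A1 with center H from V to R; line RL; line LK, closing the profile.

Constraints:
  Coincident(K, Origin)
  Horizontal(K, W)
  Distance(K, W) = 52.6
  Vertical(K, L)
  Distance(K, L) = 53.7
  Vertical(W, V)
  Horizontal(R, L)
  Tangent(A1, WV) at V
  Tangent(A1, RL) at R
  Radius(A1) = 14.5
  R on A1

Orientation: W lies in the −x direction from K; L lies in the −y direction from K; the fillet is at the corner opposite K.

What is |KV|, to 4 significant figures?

65.60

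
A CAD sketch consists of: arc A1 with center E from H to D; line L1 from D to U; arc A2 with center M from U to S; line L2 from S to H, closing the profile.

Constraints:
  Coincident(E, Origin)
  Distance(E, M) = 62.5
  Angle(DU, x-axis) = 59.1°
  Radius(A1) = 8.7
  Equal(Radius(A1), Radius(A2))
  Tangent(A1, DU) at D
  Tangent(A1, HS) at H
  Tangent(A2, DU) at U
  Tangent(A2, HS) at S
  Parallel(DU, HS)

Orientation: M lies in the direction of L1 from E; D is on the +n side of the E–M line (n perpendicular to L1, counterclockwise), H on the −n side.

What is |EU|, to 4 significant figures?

63.10

The slot axis is L1's direction at 59.1°, so u = (cos 59.1°, sin 59.1°) = (0.5135, 0.8581) and n = (−sin 59.1°, cos 59.1°) = (-0.8581, 0.5135). E is at the origin and M lies 62.5 along u from E, so M = 62.5·u = (32.10, 53.63). Tangency of A1 to both parallel lines with radius 8.7 puts D and H at E ± 8.7·n: D = (-7.465, 4.468), H = (7.465, -4.468). Equal radii place U and S the same way about M: U = M + 8.7·n = (24.63, 58.10), S = M − 8.7·n = (39.56, 49.16). Then |EU| = |U − E| = 63.10.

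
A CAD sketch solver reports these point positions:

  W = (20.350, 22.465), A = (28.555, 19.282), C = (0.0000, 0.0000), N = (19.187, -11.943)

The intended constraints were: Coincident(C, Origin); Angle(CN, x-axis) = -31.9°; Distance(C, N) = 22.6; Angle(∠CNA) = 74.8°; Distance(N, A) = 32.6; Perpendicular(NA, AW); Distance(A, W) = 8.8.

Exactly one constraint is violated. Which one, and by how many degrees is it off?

Perpendicular(NA, AW) — off by 4.50°.

C = (0.00, 0.00) ✓; CN at -31.90° ✓; |CN| = 22.60 ✓; ∠CNA = 74.80° ✓; |NA| = 32.60 ✓; ∠(NA, AW) = 85.50° ✗; |AW| = 8.801 ✓.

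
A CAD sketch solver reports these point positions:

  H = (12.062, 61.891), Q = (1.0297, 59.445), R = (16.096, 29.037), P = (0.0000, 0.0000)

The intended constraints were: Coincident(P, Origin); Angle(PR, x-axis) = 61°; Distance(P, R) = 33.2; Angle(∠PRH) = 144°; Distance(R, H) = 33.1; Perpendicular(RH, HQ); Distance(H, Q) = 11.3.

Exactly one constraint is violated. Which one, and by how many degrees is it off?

Perpendicular(RH, HQ) — off by 5.50°.

P = (0.00, 0.00) ✓; PR at 61.00° ✓; |PR| = 33.20 ✓; ∠PRH = 144.0° ✓; |RH| = 33.10 ✓; ∠(RH, HQ) = 95.50° ✗; |HQ| = 11.30 ✓.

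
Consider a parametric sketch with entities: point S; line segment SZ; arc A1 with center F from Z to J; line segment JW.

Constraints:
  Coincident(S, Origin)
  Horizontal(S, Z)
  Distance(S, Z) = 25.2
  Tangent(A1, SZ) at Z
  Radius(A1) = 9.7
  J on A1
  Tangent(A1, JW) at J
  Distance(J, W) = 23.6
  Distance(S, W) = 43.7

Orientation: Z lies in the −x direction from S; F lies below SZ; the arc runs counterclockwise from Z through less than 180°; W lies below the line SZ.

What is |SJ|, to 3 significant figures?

36.7

Checks: |FJ| = 9.700 ✓; ∠(FJ, JW) = 90.00° ✓; |JW| = 23.60 ✓; |SW| = 43.70 ✓.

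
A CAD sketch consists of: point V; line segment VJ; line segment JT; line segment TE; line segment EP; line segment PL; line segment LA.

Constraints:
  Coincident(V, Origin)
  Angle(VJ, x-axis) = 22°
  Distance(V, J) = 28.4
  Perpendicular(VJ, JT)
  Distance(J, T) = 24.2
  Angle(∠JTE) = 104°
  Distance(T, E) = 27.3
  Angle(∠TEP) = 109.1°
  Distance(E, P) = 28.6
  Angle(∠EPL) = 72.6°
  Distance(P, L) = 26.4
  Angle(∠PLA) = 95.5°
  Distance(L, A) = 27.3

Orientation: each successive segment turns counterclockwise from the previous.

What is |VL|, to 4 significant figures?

11.71

V is at the origin; VJ runs at 22.0° with length 28.4, so J = (26.33, 10.64). VJ is perpendicular to JT, so JT runs at 112.0°; with |JT| = 24.2, T = (17.27, 33.08). ∠JTE = 104.0° gives TE at -172.0° from the x-axis; with |TE| = 27.3, E = (-9.768, 29.28). ∠TEP = 109.1° gives EP at -101.1° from the x-axis; with |EP| = 28.6, P = (-15.27, 1.212). ∠EPL = 72.6° gives PL at 6.300° from the x-axis; with |PL| = 26.4, L = (10.97, 4.109). Then |VL| = |L − V| = 11.71.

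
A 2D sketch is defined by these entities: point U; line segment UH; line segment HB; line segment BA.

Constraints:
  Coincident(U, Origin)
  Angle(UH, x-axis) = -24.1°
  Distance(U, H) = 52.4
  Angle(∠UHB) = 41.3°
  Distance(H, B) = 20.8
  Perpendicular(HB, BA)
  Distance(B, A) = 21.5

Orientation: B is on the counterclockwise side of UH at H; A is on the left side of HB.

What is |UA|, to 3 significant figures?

22.7

U is at the origin; UH runs at -24.1° with length 52.4, so H = 52.4·(cos -24.1°, sin -24.1°) = (47.8, -21.4). ∠UHB = 41.3°, so HB runs at -24.1° + (180° − 41.3°) = 115° from the x-axis; with |HB| = 20.8, B = H + 20.8·(cos 115°, sin 115°) = (39.2, -2.48). HB ⟂ BA; with |BA| = 21.5 on the left of HB, A = B + 21.5·(-0.909, -0.416) = (19.6, -11.4). Then |UA| = |A − U| = 22.7.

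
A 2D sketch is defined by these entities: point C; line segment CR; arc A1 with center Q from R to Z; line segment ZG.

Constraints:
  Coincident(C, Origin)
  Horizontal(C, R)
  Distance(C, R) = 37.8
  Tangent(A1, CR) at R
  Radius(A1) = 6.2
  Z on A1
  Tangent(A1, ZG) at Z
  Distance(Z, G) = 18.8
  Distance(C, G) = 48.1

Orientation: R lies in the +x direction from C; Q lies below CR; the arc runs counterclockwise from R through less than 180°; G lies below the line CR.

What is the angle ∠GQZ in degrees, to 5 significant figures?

71.748°

C is at the origin; C and R share the same y with |CR| = 37.8 and R on the +x side, so R = (37.800, 0.0000). Tangency of A1 to CR means the radius QR is perpendicular to CR, so Q = R + (0, -6.2) = (37.800, -6.2000). Since QZ ⟂ ZG (tangency), |QG| = √(6.2² + 18.8²) = 19.796 regardless of where Z sits on A1. So G lies on both circle(C, 48.1) and circle(Q, 19.796); the below-CR intersection is G = (40.597, -25.797). Z is the foot of the tangent from G: Z = (32.245, -8.9542).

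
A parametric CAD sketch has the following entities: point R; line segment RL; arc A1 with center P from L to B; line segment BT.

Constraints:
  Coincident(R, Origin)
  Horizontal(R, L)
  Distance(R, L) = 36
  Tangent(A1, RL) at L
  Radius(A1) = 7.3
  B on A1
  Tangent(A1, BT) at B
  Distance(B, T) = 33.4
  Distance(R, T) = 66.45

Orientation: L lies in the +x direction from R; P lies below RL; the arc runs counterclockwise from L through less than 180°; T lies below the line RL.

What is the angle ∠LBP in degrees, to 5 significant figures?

20.034°

Checks: ∠(PL, LR) = 90.00° ✓; |PB| = 7.300 ✓; ∠(PB, BT) = 90.00° ✓; |BT| = 33.40 ✓; |RT| = 66.45 ✓.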